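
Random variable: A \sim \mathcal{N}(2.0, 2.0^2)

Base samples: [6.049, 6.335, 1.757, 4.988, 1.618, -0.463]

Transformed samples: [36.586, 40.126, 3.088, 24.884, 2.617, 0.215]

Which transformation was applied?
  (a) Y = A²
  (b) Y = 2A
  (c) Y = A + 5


Checking option (a) Y = A²:
  A = 6.049 -> Y = 36.586 ✓
  A = 6.335 -> Y = 40.126 ✓
  A = 1.757 -> Y = 3.088 ✓
All samples match this transformation.

(a) A²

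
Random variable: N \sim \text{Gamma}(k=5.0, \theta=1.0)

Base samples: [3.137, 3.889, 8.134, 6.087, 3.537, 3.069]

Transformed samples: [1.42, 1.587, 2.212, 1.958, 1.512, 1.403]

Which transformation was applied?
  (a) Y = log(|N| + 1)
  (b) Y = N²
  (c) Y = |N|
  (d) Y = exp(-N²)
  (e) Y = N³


Checking option (a) Y = log(|N| + 1):
  N = 3.137 -> Y = 1.42 ✓
  N = 3.889 -> Y = 1.587 ✓
  N = 8.134 -> Y = 2.212 ✓
All samples match this transformation.

(a) log(|N| + 1)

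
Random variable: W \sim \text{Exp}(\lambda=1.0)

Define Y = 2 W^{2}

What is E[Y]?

E[Y] = 2*E[W²]
E[W] = 1
E[W²] = Var(W) + (E[W])² = 1 + 1 = 2
E[Y] = 2*2 = 4

4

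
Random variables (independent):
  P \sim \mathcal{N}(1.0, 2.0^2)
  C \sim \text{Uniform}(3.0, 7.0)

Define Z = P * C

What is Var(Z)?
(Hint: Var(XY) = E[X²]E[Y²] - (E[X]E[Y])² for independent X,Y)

Var(XY) = E[X²]E[Y²] - (E[X]E[Y])²
E[P] = 1, Var(P) = 4
E[C] = 5, Var(C) = 1.3333333
E[P²] = 4 + 1² = 5
E[C²] = 1.3333333 + 5² = 26.333333
Var(Z) = 5*26.333333 - (1*5)²
= 131.66667 - 25 = 106.66667

106.66667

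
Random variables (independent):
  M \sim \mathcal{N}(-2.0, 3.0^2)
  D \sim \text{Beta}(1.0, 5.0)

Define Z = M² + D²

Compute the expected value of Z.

E[Z] = E[M²] + E[D²]
E[M²] = Var(M) + E[M]² = 9 + 4 = 13
E[D²] = Var(D) + E[D]² = 0.01984127 + 0.027777778 = 0.047619048
E[Z] = 13 + 0.047619048 = 13.047619

13.047619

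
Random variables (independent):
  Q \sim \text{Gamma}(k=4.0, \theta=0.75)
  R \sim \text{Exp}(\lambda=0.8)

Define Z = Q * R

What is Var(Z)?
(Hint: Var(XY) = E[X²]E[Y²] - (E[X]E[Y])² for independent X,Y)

Var(XY) = E[X²]E[Y²] - (E[X]E[Y])²
E[Q] = 3, Var(Q) = 2.25
E[R] = 1.25, Var(R) = 1.5625
E[Q²] = 2.25 + 3² = 11.25
E[R²] = 1.5625 + 1.25² = 3.125
Var(Z) = 11.25*3.125 - (3*1.25)²
= 35.15625 - 14.0625 = 21.09375

21.09375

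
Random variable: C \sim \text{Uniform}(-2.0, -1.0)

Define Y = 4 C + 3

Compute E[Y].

For Y = 4C + 3:
E[Y] = 4 * E[C] + 3
E[C] = (-2 - 1)/2 = -1.5
E[Y] = 4 * (-1.5) + 3 = -3

-3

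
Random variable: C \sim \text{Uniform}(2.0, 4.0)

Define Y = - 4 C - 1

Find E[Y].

For Y = -4C - 1:
E[Y] = -4 * E[C] - 1
E[C] = (2 + 4)/2 = 3
E[Y] = -4 * 3 - 1 = -13

-13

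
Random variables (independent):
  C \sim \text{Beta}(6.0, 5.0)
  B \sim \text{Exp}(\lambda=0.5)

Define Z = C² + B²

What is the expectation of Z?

E[Z] = E[C²] + E[B²]
E[C²] = Var(C) + E[C]² = 0.020661157 + 0.29752066 = 0.31818182
E[B²] = Var(B) + E[B]² = 4 + 4 = 8
E[Z] = 0.31818182 + 8 = 8.3181818

8.3181818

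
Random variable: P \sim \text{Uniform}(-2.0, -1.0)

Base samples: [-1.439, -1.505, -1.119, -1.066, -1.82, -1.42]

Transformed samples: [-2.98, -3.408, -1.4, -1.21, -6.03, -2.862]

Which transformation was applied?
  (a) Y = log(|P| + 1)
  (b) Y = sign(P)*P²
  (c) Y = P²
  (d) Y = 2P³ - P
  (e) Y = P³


Checking option (e) Y = P³:
  P = -1.439 -> Y = -2.98 ✓
  P = -1.505 -> Y = -3.408 ✓
  P = -1.119 -> Y = -1.4 ✓
All samples match this transformation.

(e) P³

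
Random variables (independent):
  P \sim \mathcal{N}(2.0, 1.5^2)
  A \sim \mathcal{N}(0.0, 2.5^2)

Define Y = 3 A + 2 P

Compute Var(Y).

For independent RVs: Var(aX + bY) = a²Var(X) + b²Var(Y)
Var(P) = 2.25
Var(A) = 6.25
Var(Y) = 2²*2.25 + 3²*6.25
= 4*2.25 + 9*6.25 = 65.25

65.25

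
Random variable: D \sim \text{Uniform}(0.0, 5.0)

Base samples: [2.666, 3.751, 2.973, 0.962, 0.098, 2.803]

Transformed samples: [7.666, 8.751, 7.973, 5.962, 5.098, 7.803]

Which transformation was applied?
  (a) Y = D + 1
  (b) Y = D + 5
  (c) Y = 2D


Checking option (b) Y = D + 5:
  D = 2.666 -> Y = 7.666 ✓
  D = 3.751 -> Y = 8.751 ✓
  D = 2.973 -> Y = 7.973 ✓
All samples match this transformation.

(b) D + 5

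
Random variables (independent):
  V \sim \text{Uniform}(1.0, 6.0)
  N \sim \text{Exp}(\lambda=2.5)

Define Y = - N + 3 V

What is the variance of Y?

For independent RVs: Var(aX + bY) = a²Var(X) + b²Var(Y)
Var(V) = 2.0833333
Var(N) = 0.16
Var(Y) = 3²*2.0833333 + (-1)²*0.16
= 9*2.0833333 + 1*0.16 = 18.91

18.91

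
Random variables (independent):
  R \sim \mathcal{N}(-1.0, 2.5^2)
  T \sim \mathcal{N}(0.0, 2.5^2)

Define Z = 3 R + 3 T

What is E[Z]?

E[Z] = 3*E[R] + 3*E[T]
E[R] = -1
E[T] = 0
E[Z] = 3*(-1) + 3*0 = -3

-3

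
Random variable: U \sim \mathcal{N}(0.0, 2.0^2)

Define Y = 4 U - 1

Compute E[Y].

For Y = 4U - 1:
E[Y] = 4 * E[U] - 1
E[U] = 0.0 = 0
E[Y] = 4 * 0 - 1 = -1

-1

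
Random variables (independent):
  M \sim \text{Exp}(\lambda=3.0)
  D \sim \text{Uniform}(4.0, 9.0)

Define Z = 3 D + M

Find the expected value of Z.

E[Z] = 1*E[M] + 3*E[D]
E[M] = 0.33333333
E[D] = 6.5
E[Z] = 1*0.33333333 + 3*6.5 = 19.833333

19.833333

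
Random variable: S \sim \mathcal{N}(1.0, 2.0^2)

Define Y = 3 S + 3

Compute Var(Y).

For Y = aS + b: Var(Y) = a² * Var(S)
Var(S) = 2.0^2 = 4
Var(Y) = 3² * 4 = 9 * 4 = 36

36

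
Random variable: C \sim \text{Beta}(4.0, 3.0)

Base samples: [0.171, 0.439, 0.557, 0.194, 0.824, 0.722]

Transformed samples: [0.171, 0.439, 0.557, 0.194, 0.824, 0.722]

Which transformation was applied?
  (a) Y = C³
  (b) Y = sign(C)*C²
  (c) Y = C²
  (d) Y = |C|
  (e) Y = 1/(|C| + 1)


Checking option (d) Y = |C|:
  C = 0.171 -> Y = 0.171 ✓
  C = 0.439 -> Y = 0.439 ✓
  C = 0.557 -> Y = 0.557 ✓
All samples match this transformation.

(d) |C|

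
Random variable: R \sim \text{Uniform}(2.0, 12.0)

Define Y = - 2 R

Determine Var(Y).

For Y = aR + b: Var(Y) = a² * Var(R)
Var(R) = (12 - 2)^2/12 = 8.3333333
Var(Y) = (-2)² * 8.3333333 = 4 * 8.3333333 = 33.333333

33.333333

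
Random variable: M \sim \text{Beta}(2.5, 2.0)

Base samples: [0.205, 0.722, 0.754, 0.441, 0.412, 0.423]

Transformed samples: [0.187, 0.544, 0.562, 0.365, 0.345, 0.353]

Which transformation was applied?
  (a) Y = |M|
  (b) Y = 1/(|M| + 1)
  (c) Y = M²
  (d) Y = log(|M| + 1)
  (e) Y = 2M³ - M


Checking option (d) Y = log(|M| + 1):
  M = 0.205 -> Y = 0.187 ✓
  M = 0.722 -> Y = 0.544 ✓
  M = 0.754 -> Y = 0.562 ✓
All samples match this transformation.

(d) log(|M| + 1)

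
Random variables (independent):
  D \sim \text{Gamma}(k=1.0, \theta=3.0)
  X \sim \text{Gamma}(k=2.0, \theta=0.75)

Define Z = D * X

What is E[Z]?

For independent RVs: E[XY] = E[X]*E[Y]
E[D] = 3
E[X] = 1.5
E[Z] = 3 * 1.5 = 4.5

4.5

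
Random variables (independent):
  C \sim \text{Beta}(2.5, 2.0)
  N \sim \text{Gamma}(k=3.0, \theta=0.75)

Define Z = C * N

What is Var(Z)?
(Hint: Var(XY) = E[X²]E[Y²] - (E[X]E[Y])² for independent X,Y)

Var(XY) = E[X²]E[Y²] - (E[X]E[Y])²
E[C] = 0.55555556, Var(C) = 0.044893378
E[N] = 2.25, Var(N) = 1.6875
E[C²] = 0.044893378 + 0.55555556² = 0.35353535
E[N²] = 1.6875 + 2.25² = 6.75
Var(Z) = 0.35353535*6.75 - (0.55555556*2.25)²
= 2.3863636 - 1.5625 = 0.82386364

0.82386364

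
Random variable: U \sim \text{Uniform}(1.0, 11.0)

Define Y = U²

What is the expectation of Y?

E[U²] = Var(U) + (E[U])² = 8.3333333 + 36 = 44.333333

44.333333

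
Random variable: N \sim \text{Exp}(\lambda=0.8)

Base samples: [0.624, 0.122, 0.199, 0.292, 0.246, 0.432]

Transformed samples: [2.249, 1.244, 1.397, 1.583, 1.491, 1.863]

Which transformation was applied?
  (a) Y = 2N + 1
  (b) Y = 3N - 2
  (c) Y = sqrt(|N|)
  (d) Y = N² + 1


Checking option (a) Y = 2N + 1:
  N = 0.624 -> Y = 2.249 ✓
  N = 0.122 -> Y = 1.244 ✓
  N = 0.199 -> Y = 1.397 ✓
All samples match this transformation.

(a) 2N + 1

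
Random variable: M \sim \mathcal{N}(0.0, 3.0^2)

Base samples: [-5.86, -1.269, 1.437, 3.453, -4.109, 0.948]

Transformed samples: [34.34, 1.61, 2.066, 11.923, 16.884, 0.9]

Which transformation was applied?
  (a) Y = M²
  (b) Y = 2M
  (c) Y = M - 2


Checking option (a) Y = M²:
  M = -5.86 -> Y = 34.34 ✓
  M = -1.269 -> Y = 1.61 ✓
  M = 1.437 -> Y = 2.066 ✓
All samples match this transformation.

(a) M²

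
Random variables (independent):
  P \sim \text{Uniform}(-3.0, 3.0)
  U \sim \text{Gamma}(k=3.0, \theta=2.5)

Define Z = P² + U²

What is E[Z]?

E[Z] = E[P²] + E[U²]
E[P²] = Var(P) + E[P]² = 3 + 0 = 3
E[U²] = Var(U) + E[U]² = 18.75 + 56.25 = 75
E[Z] = 3 + 75 = 78

78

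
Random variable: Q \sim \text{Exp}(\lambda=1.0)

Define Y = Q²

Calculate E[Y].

Using E[X²] = Var(X) + (E[X])²:
E[Q] = 1
Var(Q) = 1/1.0^2 = 1
E[Q²] = 1 + 1² = 1 + 1 = 2

2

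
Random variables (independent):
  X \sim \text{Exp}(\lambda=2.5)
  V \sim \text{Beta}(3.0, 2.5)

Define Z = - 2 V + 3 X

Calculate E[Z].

E[Z] = 3*E[X] - 2*E[V]
E[X] = 0.4
E[V] = 0.54545455
E[Z] = 3*0.4 - 2*0.54545455 = 0.10909091

0.10909091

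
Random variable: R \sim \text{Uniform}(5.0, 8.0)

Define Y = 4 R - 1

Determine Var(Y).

For Y = aR + b: Var(Y) = a² * Var(R)
Var(R) = (8 - 5)^2/12 = 0.75
Var(Y) = 4² * 0.75 = 16 * 0.75 = 12

12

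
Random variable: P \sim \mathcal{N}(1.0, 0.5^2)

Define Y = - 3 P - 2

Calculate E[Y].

For Y = -3P - 2:
E[Y] = -3 * E[P] - 2
E[P] = 1.0 = 1
E[Y] = -3 * 1 - 2 = -5

-5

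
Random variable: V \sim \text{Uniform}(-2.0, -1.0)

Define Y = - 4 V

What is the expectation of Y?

For Y = -4V:
E[Y] = -4 * E[V]
E[V] = (-2 - 1)/2 = -1.5
E[Y] = -4 * (-1.5) = 6

6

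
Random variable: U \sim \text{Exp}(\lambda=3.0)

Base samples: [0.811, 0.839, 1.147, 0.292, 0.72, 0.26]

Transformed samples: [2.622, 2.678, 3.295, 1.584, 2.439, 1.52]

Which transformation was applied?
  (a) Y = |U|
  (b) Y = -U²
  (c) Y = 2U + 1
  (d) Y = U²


Checking option (c) Y = 2U + 1:
  U = 0.811 -> Y = 2.622 ✓
  U = 0.839 -> Y = 2.678 ✓
  U = 1.147 -> Y = 3.295 ✓
All samples match this transformation.

(c) 2U + 1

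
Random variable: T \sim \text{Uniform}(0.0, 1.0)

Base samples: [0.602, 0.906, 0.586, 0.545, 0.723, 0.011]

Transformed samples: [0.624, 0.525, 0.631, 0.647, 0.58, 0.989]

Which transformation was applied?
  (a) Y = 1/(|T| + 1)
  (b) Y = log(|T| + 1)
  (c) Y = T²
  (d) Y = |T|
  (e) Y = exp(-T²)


Checking option (a) Y = 1/(|T| + 1):
  T = 0.602 -> Y = 0.624 ✓
  T = 0.906 -> Y = 0.525 ✓
  T = 0.586 -> Y = 0.631 ✓
All samples match this transformation.

(a) 1/(|T| + 1)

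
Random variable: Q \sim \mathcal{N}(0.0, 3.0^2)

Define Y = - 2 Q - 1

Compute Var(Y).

For Y = aQ + b: Var(Y) = a² * Var(Q)
Var(Q) = 3.0^2 = 9
Var(Y) = (-2)² * 9 = 4 * 9 = 36

36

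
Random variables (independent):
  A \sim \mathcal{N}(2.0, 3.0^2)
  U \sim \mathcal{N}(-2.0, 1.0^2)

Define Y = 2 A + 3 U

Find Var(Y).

For independent RVs: Var(aX + bY) = a²Var(X) + b²Var(Y)
Var(A) = 9
Var(U) = 1
Var(Y) = 2²*9 + 3²*1
= 4*9 + 9*1 = 45

45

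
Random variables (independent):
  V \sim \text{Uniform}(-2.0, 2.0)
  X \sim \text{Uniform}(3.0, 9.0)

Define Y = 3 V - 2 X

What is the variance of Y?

For independent RVs: Var(aX + bY) = a²Var(X) + b²Var(Y)
Var(V) = 1.3333333
Var(X) = 3
Var(Y) = 3²*1.3333333 + (-2)²*3
= 9*1.3333333 + 4*3 = 24

24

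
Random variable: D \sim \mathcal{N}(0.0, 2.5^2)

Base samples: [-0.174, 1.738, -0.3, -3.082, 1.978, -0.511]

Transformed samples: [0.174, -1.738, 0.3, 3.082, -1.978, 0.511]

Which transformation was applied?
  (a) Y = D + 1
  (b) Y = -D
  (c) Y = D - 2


Checking option (b) Y = -D:
  D = -0.174 -> Y = 0.174 ✓
  D = 1.738 -> Y = -1.738 ✓
  D = -0.3 -> Y = 0.3 ✓
All samples match this transformation.

(b) -D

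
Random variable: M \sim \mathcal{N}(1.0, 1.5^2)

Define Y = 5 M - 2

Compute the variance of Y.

For Y = aM + b: Var(Y) = a² * Var(M)
Var(M) = 1.5^2 = 2.25
Var(Y) = 5² * 2.25 = 25 * 2.25 = 56.25

56.25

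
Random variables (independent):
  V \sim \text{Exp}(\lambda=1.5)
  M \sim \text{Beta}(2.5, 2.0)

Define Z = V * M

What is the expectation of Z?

For independent RVs: E[XY] = E[X]*E[Y]
E[V] = 0.66666667
E[M] = 0.55555556
E[Z] = 0.66666667 * 0.55555556 = 0.37037037

0.37037037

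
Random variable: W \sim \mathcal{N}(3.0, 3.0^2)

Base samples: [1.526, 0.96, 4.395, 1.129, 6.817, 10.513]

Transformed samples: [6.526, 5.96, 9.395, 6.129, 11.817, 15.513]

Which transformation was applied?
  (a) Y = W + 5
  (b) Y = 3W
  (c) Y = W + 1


Checking option (a) Y = W + 5:
  W = 1.526 -> Y = 6.526 ✓
  W = 0.96 -> Y = 5.96 ✓
  W = 4.395 -> Y = 9.395 ✓
All samples match this transformation.

(a) W + 5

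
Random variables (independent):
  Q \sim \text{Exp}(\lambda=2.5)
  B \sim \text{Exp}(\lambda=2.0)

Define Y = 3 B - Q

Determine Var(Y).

For independent RVs: Var(aX + bY) = a²Var(X) + b²Var(Y)
Var(Q) = 0.16
Var(B) = 0.25
Var(Y) = (-1)²*0.16 + 3²*0.25
= 1*0.16 + 9*0.25 = 2.41

2.41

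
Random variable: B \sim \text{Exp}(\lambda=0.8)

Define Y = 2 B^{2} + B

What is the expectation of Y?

E[Y] = 2*E[B²] + 1*E[B]
E[B] = 1.25
E[B²] = Var(B) + (E[B])² = 1.5625 + 1.5625 = 3.125
E[Y] = 2*3.125 + 1*1.25 = 7.5

7.5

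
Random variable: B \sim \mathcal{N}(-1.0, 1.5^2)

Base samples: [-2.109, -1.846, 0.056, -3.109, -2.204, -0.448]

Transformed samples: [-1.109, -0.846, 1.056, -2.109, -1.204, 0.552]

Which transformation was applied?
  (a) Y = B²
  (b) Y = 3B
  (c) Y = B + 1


Checking option (c) Y = B + 1:
  B = -2.109 -> Y = -1.109 ✓
  B = -1.846 -> Y = -0.846 ✓
  B = 0.056 -> Y = 1.056 ✓
All samples match this transformation.

(c) B + 1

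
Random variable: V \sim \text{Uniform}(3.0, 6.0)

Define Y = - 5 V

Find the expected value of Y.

For Y = -5V:
E[Y] = -5 * E[V]
E[V] = (3 + 6)/2 = 4.5
E[Y] = -5 * 4.5 = -22.5

-22.5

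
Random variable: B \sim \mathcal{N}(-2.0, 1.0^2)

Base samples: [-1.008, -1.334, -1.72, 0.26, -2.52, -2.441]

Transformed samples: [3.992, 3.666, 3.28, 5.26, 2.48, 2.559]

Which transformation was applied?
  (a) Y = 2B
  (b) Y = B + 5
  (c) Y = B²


Checking option (b) Y = B + 5:
  B = -1.008 -> Y = 3.992 ✓
  B = -1.334 -> Y = 3.666 ✓
  B = -1.72 -> Y = 3.28 ✓
All samples match this transformation.

(b) B + 5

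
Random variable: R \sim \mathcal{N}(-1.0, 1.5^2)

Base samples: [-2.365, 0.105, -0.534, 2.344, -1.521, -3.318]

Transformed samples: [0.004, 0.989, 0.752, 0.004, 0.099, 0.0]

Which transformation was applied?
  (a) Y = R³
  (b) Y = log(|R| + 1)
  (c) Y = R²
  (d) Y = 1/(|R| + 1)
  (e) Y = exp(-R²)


Checking option (e) Y = exp(-R²):
  R = -2.365 -> Y = 0.004 ✓
  R = 0.105 -> Y = 0.989 ✓
  R = -0.534 -> Y = 0.752 ✓
All samples match this transformation.

(e) exp(-R²)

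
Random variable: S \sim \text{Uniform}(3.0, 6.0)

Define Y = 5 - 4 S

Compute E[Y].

For Y = -4S + 5:
E[Y] = -4 * E[S] + 5
E[S] = (3 + 6)/2 = 4.5
E[Y] = -4 * 4.5 + 5 = -13

-13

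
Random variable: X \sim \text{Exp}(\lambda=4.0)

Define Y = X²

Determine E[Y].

Using E[X²] = Var(X) + (E[X])²:
E[X] = 0.25
Var(X) = 1/4.0^2 = 0.0625
E[X²] = 0.0625 + 0.25² = 0.0625 + 0.0625 = 0.125

0.125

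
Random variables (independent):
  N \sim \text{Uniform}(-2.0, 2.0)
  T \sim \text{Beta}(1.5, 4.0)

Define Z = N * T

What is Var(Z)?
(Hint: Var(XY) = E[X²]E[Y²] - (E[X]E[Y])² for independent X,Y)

Var(XY) = E[X²]E[Y²] - (E[X]E[Y])²
E[N] = 0, Var(N) = 1.3333333
E[T] = 0.27272727, Var(T) = 0.03051494
E[N²] = 1.3333333 + 0² = 1.3333333
E[T²] = 0.03051494 + 0.27272727² = 0.1048951
Var(Z) = 1.3333333*0.1048951 - (0*0.27272727)²
= 0.13986014 - 0 = 0.13986014

0.13986014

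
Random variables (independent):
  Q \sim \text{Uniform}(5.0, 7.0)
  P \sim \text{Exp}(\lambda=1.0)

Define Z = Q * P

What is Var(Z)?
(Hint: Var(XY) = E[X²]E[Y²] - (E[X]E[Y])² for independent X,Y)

Var(XY) = E[X²]E[Y²] - (E[X]E[Y])²
E[Q] = 6, Var(Q) = 0.33333333
E[P] = 1, Var(P) = 1
E[Q²] = 0.33333333 + 6² = 36.333333
E[P²] = 1 + 1² = 2
Var(Z) = 36.333333*2 - (6*1)²
= 72.666667 - 36 = 36.666667

36.666667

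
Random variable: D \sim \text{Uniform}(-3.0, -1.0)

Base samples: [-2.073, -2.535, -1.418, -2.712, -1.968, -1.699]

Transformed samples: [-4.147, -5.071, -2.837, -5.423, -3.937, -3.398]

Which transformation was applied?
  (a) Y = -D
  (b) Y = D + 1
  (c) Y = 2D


Checking option (c) Y = 2D:
  D = -2.073 -> Y = -4.147 ✓
  D = -2.535 -> Y = -5.071 ✓
  D = -1.418 -> Y = -2.837 ✓
All samples match this transformation.

(c) 2D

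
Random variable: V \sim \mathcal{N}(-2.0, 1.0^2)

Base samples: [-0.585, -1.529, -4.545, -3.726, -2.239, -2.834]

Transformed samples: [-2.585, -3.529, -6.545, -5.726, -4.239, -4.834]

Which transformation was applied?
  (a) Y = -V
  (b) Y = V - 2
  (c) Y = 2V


Checking option (b) Y = V - 2:
  V = -0.585 -> Y = -2.585 ✓
  V = -1.529 -> Y = -3.529 ✓
  V = -4.545 -> Y = -6.545 ✓
All samples match this transformation.

(b) V - 2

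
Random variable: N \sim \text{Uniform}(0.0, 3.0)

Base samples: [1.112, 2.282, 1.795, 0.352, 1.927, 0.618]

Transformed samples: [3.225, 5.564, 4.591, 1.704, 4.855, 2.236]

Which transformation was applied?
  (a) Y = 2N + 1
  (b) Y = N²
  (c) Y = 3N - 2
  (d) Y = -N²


Checking option (a) Y = 2N + 1:
  N = 1.112 -> Y = 3.225 ✓
  N = 2.282 -> Y = 5.564 ✓
  N = 1.795 -> Y = 4.591 ✓
All samples match this transformation.

(a) 2N + 1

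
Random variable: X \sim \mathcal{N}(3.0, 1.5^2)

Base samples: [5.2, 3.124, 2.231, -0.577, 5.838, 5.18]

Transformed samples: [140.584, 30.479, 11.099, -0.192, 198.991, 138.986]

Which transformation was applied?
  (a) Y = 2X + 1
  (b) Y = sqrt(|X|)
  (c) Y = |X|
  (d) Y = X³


Checking option (d) Y = X³:
  X = 5.2 -> Y = 140.584 ✓
  X = 3.124 -> Y = 30.479 ✓
  X = 2.231 -> Y = 11.099 ✓
All samples match this transformation.

(d) X³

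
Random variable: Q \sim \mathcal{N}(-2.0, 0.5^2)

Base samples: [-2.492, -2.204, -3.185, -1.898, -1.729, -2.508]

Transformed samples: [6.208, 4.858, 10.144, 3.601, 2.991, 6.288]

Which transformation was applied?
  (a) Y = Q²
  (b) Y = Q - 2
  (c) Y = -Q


Checking option (a) Y = Q²:
  Q = -2.492 -> Y = 6.208 ✓
  Q = -2.204 -> Y = 4.858 ✓
  Q = -3.185 -> Y = 10.144 ✓
All samples match this transformation.

(a) Q²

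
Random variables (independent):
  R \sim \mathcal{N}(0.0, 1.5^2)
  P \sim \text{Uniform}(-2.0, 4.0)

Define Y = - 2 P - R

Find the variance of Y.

For independent RVs: Var(aX + bY) = a²Var(X) + b²Var(Y)
Var(R) = 2.25
Var(P) = 3
Var(Y) = (-1)²*2.25 + (-2)²*3
= 1*2.25 + 4*3 = 14.25

14.25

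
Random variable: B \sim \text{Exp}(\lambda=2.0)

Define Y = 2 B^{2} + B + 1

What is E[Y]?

E[Y] = 2*E[B²] + 1*E[B] + 1
E[B] = 0.5
E[B²] = Var(B) + (E[B])² = 0.25 + 0.25 = 0.5
E[Y] = 2*0.5 + 1*0.5 + 1 = 2.5

2.5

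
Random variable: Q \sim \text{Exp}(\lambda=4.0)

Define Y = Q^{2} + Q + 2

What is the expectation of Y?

E[Y] = 1*E[Q²] + 1*E[Q] + 2
E[Q] = 0.25
E[Q²] = Var(Q) + (E[Q])² = 0.0625 + 0.0625 = 0.125
E[Y] = 1*0.125 + 1*0.25 + 2 = 2.375

2.375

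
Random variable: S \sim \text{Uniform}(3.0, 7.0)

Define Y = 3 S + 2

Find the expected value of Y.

For Y = 3S + 2:
E[Y] = 3 * E[S] + 2
E[S] = (3 + 7)/2 = 5
E[Y] = 3 * 5 + 2 = 17

17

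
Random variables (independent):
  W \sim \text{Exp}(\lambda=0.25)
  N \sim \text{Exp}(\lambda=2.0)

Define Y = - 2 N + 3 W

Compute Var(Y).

For independent RVs: Var(aX + bY) = a²Var(X) + b²Var(Y)
Var(W) = 16
Var(N) = 0.25
Var(Y) = 3²*16 + (-2)²*0.25
= 9*16 + 4*0.25 = 145

145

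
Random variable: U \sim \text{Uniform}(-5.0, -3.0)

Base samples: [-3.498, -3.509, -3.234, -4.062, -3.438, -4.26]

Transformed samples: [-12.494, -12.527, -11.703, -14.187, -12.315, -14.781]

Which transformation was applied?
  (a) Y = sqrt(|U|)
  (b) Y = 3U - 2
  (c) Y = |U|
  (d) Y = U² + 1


Checking option (b) Y = 3U - 2:
  U = -3.498 -> Y = -12.494 ✓
  U = -3.509 -> Y = -12.527 ✓
  U = -3.234 -> Y = -11.703 ✓
All samples match this transformation.

(b) 3U - 2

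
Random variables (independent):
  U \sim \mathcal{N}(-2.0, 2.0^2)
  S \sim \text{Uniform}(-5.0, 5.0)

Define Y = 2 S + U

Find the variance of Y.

For independent RVs: Var(aX + bY) = a²Var(X) + b²Var(Y)
Var(U) = 4
Var(S) = 8.3333333
Var(Y) = 1²*4 + 2²*8.3333333
= 1*4 + 4*8.3333333 = 37.333333

37.333333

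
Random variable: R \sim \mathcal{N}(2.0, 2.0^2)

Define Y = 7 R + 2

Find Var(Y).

For Y = aR + b: Var(Y) = a² * Var(R)
Var(R) = 2.0^2 = 4
Var(Y) = 7² * 4 = 49 * 4 = 196

196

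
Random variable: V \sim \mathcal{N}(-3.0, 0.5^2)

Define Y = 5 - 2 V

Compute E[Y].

For Y = -2V + 5:
E[Y] = -2 * E[V] + 5
E[V] = -3.0 = -3
E[Y] = -2 * (-3) + 5 = 11

11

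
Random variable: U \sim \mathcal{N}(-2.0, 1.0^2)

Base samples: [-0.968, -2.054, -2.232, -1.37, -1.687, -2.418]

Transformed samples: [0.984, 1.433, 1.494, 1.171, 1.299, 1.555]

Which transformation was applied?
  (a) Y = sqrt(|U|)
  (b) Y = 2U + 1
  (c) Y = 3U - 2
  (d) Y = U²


Checking option (a) Y = sqrt(|U|):
  U = -0.968 -> Y = 0.984 ✓
  U = -2.054 -> Y = 1.433 ✓
  U = -2.232 -> Y = 1.494 ✓
All samples match this transformation.

(a) sqrt(|U|)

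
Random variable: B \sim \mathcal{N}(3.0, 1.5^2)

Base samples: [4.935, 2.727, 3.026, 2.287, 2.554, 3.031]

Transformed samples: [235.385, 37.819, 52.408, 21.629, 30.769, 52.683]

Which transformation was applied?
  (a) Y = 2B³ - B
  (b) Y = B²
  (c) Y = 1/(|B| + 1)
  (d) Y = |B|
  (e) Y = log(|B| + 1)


Checking option (a) Y = 2B³ - B:
  B = 4.935 -> Y = 235.385 ✓
  B = 2.727 -> Y = 37.819 ✓
  B = 3.026 -> Y = 52.408 ✓
All samples match this transformation.

(a) 2B³ - B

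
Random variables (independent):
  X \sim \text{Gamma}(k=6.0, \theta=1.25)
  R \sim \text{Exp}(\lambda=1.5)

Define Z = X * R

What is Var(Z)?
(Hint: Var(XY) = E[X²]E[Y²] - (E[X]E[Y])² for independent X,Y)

Var(XY) = E[X²]E[Y²] - (E[X]E[Y])²
E[X] = 7.5, Var(X) = 9.375
E[R] = 0.66666667, Var(R) = 0.44444444
E[X²] = 9.375 + 7.5² = 65.625
E[R²] = 0.44444444 + 0.66666667² = 0.88888889
Var(Z) = 65.625*0.88888889 - (7.5*0.66666667)²
= 58.333333 - 25 = 33.333333

33.333333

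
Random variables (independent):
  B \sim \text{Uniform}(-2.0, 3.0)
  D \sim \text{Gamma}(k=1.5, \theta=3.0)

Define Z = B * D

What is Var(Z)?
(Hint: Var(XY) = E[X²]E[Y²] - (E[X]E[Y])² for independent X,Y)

Var(XY) = E[X²]E[Y²] - (E[X]E[Y])²
E[B] = 0.5, Var(B) = 2.0833333
E[D] = 4.5, Var(D) = 13.5
E[B²] = 2.0833333 + 0.5² = 2.3333333
E[D²] = 13.5 + 4.5² = 33.75
Var(Z) = 2.3333333*33.75 - (0.5*4.5)²
= 78.75 - 5.0625 = 73.6875

73.6875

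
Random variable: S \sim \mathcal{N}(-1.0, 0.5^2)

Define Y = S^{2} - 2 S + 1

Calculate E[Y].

E[Y] = 1*E[S²] - 2*E[S] + 1
E[S] = -1
E[S²] = Var(S) + (E[S])² = 0.25 + 1 = 1.25
E[Y] = 1*1.25 - 2*(-1) + 1 = 4.25

4.25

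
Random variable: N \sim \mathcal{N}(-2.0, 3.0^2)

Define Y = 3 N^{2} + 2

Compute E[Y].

E[Y] = 3*E[N²] + 2
E[N] = -2
E[N²] = Var(N) + (E[N])² = 9 + 4 = 13
E[Y] = 3*13 + 2 = 41

41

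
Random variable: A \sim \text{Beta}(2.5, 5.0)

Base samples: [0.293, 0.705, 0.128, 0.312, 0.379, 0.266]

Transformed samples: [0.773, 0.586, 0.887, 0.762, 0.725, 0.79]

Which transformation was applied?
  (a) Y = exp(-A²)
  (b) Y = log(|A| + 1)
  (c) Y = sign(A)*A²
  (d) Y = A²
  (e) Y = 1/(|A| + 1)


Checking option (e) Y = 1/(|A| + 1):
  A = 0.293 -> Y = 0.773 ✓
  A = 0.705 -> Y = 0.586 ✓
  A = 0.128 -> Y = 0.887 ✓
All samples match this transformation.

(e) 1/(|A| + 1)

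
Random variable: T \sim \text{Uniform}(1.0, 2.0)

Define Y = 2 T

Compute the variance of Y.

For Y = aT + b: Var(Y) = a² * Var(T)
Var(T) = (2 - 1)^2/12 = 0.083333333
Var(Y) = 2² * 0.083333333 = 4 * 0.083333333 = 0.33333333

0.33333333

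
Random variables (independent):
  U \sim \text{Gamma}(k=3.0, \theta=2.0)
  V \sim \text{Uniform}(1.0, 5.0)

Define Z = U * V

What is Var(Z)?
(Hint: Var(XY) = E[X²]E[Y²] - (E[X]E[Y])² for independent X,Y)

Var(XY) = E[X²]E[Y²] - (E[X]E[Y])²
E[U] = 6, Var(U) = 12
E[V] = 3, Var(V) = 1.3333333
E[U²] = 12 + 6² = 48
E[V²] = 1.3333333 + 3² = 10.333333
Var(Z) = 48*10.333333 - (6*3)²
= 496 - 324 = 172

172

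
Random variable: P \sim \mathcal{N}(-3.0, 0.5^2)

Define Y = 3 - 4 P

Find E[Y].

For Y = -4P + 3:
E[Y] = -4 * E[P] + 3
E[P] = -3.0 = -3
E[Y] = -4 * (-3) + 3 = 15

15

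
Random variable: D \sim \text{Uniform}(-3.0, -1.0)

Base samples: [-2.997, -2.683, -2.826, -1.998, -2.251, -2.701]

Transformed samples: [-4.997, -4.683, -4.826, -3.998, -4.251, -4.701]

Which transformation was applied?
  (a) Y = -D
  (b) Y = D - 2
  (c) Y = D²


Checking option (b) Y = D - 2:
  D = -2.997 -> Y = -4.997 ✓
  D = -2.683 -> Y = -4.683 ✓
  D = -2.826 -> Y = -4.826 ✓
All samples match this transformation.

(b) D - 2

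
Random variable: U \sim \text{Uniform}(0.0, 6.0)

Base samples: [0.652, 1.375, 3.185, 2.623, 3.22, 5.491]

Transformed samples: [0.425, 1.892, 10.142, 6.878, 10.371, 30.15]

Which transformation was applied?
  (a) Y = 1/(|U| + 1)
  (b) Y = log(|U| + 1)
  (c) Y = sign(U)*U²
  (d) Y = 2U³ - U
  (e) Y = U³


Checking option (c) Y = sign(U)*U²:
  U = 0.652 -> Y = 0.425 ✓
  U = 1.375 -> Y = 1.892 ✓
  U = 3.185 -> Y = 10.142 ✓
All samples match this transformation.

(c) sign(U)*U²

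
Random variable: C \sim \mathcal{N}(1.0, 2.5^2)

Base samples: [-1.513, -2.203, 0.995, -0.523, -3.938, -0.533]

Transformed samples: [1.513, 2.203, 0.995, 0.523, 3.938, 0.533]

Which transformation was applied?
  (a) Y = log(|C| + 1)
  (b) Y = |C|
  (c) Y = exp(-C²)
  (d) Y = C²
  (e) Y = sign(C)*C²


Checking option (b) Y = |C|:
  C = -1.513 -> Y = 1.513 ✓
  C = -2.203 -> Y = 2.203 ✓
  C = 0.995 -> Y = 0.995 ✓
All samples match this transformation.

(b) |C|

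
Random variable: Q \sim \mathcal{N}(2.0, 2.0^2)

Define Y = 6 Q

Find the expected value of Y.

For Y = 6Q:
E[Y] = 6 * E[Q]
E[Q] = 2.0 = 2
E[Y] = 6 * 2 = 12

12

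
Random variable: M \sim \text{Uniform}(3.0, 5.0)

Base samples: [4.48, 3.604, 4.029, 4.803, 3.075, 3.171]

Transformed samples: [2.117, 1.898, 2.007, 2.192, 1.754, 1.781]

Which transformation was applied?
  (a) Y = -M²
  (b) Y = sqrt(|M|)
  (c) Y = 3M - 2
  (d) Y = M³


Checking option (b) Y = sqrt(|M|):
  M = 4.48 -> Y = 2.117 ✓
  M = 3.604 -> Y = 1.898 ✓
  M = 4.029 -> Y = 2.007 ✓
All samples match this transformation.

(b) sqrt(|M|)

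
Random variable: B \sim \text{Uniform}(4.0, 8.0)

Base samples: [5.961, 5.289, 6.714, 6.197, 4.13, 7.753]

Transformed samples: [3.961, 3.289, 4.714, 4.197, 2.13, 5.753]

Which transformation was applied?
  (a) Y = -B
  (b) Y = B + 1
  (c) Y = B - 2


Checking option (c) Y = B - 2:
  B = 5.961 -> Y = 3.961 ✓
  B = 5.289 -> Y = 3.289 ✓
  B = 6.714 -> Y = 4.714 ✓
All samples match this transformation.

(c) B - 2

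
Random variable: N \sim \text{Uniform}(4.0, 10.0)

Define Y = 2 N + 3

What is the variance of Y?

For Y = aN + b: Var(Y) = a² * Var(N)
Var(N) = (10 - 4)^2/12 = 3
Var(Y) = 2² * 3 = 4 * 3 = 12

12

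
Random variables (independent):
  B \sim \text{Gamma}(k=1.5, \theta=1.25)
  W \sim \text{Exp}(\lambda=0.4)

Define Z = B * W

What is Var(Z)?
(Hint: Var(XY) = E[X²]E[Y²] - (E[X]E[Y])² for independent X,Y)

Var(XY) = E[X²]E[Y²] - (E[X]E[Y])²
E[B] = 1.875, Var(B) = 2.34375
E[W] = 2.5, Var(W) = 6.25
E[B²] = 2.34375 + 1.875² = 5.859375
E[W²] = 6.25 + 2.5² = 12.5
Var(Z) = 5.859375*12.5 - (1.875*2.5)²
= 73.242188 - 21.972656 = 51.269531

51.269531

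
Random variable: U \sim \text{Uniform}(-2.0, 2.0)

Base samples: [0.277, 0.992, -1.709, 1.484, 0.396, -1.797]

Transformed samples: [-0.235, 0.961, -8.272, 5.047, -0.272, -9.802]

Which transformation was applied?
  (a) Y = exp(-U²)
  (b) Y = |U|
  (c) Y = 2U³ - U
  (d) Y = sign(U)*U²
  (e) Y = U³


Checking option (c) Y = 2U³ - U:
  U = 0.277 -> Y = -0.235 ✓
  U = 0.992 -> Y = 0.961 ✓
  U = -1.709 -> Y = -8.272 ✓
All samples match this transformation.

(c) 2U³ - U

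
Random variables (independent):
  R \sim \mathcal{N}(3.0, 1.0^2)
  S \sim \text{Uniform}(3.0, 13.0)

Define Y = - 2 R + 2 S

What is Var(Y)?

For independent RVs: Var(aX + bY) = a²Var(X) + b²Var(Y)
Var(R) = 1
Var(S) = 8.3333333
Var(Y) = (-2)²*1 + 2²*8.3333333
= 4*1 + 4*8.3333333 = 37.333333

37.333333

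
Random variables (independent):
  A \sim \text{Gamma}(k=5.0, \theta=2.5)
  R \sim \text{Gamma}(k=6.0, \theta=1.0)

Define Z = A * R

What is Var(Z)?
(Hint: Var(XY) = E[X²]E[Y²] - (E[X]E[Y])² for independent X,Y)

Var(XY) = E[X²]E[Y²] - (E[X]E[Y])²
E[A] = 12.5, Var(A) = 31.25
E[R] = 6, Var(R) = 6
E[A²] = 31.25 + 12.5² = 187.5
E[R²] = 6 + 6² = 42
Var(Z) = 187.5*42 - (12.5*6)²
= 7875 - 5625 = 2250

2250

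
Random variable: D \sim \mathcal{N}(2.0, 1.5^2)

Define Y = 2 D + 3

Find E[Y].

For Y = 2D + 3:
E[Y] = 2 * E[D] + 3
E[D] = 2.0 = 2
E[Y] = 2 * 2 + 3 = 7

7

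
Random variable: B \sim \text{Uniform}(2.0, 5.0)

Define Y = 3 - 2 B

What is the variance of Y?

For Y = aB + b: Var(Y) = a² * Var(B)
Var(B) = (5 - 2)^2/12 = 0.75
Var(Y) = (-2)² * 0.75 = 4 * 0.75 = 3

3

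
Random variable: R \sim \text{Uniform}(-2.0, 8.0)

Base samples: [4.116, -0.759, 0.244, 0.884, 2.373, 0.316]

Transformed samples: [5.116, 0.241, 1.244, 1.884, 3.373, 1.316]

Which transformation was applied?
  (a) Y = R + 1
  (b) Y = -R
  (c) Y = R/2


Checking option (a) Y = R + 1:
  R = 4.116 -> Y = 5.116 ✓
  R = -0.759 -> Y = 0.241 ✓
  R = 0.244 -> Y = 1.244 ✓
All samples match this transformation.

(a) R + 1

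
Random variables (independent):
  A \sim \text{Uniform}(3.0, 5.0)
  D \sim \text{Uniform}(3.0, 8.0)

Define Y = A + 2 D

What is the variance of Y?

For independent RVs: Var(aX + bY) = a²Var(X) + b²Var(Y)
Var(A) = 0.33333333
Var(D) = 2.0833333
Var(Y) = 1²*0.33333333 + 2²*2.0833333
= 1*0.33333333 + 4*2.0833333 = 8.6666667

8.6666667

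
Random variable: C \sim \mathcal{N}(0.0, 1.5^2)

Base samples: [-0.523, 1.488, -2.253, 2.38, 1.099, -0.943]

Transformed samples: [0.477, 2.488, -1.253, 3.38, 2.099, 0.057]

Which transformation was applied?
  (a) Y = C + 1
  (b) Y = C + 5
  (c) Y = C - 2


Checking option (a) Y = C + 1:
  C = -0.523 -> Y = 0.477 ✓
  C = 1.488 -> Y = 2.488 ✓
  C = -2.253 -> Y = -1.253 ✓
All samples match this transformation.

(a) C + 1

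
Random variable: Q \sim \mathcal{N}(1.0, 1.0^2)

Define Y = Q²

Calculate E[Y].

E[Q²] = Var(Q) + (E[Q])² = 1 + 1 = 2

2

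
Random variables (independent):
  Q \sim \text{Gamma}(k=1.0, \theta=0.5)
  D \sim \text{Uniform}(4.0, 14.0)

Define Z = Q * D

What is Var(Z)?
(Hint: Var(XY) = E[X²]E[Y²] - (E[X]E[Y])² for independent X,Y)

Var(XY) = E[X²]E[Y²] - (E[X]E[Y])²
E[Q] = 0.5, Var(Q) = 0.25
E[D] = 9, Var(D) = 8.3333333
E[Q²] = 0.25 + 0.5² = 0.5
E[D²] = 8.3333333 + 9² = 89.333333
Var(Z) = 0.5*89.333333 - (0.5*9)²
= 44.666667 - 20.25 = 24.416667

24.416667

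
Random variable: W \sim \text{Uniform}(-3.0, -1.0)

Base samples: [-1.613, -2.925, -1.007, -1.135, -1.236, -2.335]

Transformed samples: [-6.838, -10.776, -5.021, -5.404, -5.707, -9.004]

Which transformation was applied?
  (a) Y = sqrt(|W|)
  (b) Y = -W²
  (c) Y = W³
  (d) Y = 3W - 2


Checking option (d) Y = 3W - 2:
  W = -1.613 -> Y = -6.838 ✓
  W = -2.925 -> Y = -10.776 ✓
  W = -1.007 -> Y = -5.021 ✓
All samples match this transformation.

(d) 3W - 2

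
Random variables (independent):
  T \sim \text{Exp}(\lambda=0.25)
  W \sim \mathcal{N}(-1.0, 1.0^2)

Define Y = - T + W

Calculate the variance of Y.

For independent RVs: Var(aX + bY) = a²Var(X) + b²Var(Y)
Var(T) = 16
Var(W) = 1
Var(Y) = (-1)²*16 + 1²*1
= 1*16 + 1*1 = 17

17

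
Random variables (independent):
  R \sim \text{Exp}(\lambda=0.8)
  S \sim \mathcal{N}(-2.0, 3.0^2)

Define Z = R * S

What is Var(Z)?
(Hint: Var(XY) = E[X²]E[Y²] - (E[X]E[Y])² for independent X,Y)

Var(XY) = E[X²]E[Y²] - (E[X]E[Y])²
E[R] = 1.25, Var(R) = 1.5625
E[S] = -2, Var(S) = 9
E[R²] = 1.5625 + 1.25² = 3.125
E[S²] = 9 + (-2)² = 13
Var(Z) = 3.125*13 - (1.25*(-2))²
= 40.625 - 6.25 = 34.375

34.375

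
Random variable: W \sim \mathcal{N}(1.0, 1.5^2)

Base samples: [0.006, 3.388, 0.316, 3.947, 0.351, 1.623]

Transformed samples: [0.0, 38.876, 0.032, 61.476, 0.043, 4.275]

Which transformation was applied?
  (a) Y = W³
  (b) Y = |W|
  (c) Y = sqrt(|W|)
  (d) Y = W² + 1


Checking option (a) Y = W³:
  W = 0.006 -> Y = 0.0 ✓
  W = 3.388 -> Y = 38.876 ✓
  W = 0.316 -> Y = 0.032 ✓
All samples match this transformation.

(a) W³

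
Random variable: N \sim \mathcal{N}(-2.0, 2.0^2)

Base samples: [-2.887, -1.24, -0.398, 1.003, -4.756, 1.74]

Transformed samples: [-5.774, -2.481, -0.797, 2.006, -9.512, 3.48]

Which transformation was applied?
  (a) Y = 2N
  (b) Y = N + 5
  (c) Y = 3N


Checking option (a) Y = 2N:
  N = -2.887 -> Y = -5.774 ✓
  N = -1.24 -> Y = -2.481 ✓
  N = -0.398 -> Y = -0.797 ✓
All samples match this transformation.

(a) 2N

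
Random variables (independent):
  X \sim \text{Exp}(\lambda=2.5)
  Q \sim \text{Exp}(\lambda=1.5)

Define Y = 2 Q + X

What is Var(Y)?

For independent RVs: Var(aX + bY) = a²Var(X) + b²Var(Y)
Var(X) = 0.16
Var(Q) = 0.44444444
Var(Y) = 1²*0.16 + 2²*0.44444444
= 1*0.16 + 4*0.44444444 = 1.9377778

1.9377778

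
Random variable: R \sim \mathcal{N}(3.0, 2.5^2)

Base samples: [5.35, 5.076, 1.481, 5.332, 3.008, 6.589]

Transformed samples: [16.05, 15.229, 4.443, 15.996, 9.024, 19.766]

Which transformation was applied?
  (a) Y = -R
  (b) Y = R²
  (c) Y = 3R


Checking option (c) Y = 3R:
  R = 5.35 -> Y = 16.05 ✓
  R = 5.076 -> Y = 15.229 ✓
  R = 1.481 -> Y = 4.443 ✓
All samples match this transformation.

(c) 3R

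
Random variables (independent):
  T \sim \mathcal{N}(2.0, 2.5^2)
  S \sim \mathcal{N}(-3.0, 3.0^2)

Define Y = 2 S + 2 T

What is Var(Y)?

For independent RVs: Var(aX + bY) = a²Var(X) + b²Var(Y)
Var(T) = 6.25
Var(S) = 9
Var(Y) = 2²*6.25 + 2²*9
= 4*6.25 + 4*9 = 61

61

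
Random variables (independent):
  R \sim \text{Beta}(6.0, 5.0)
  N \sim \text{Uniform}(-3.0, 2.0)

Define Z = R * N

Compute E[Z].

For independent RVs: E[XY] = E[X]*E[Y]
E[R] = 0.54545455
E[N] = -0.5
E[Z] = 0.54545455 * (-0.5) = -0.27272727

-0.27272727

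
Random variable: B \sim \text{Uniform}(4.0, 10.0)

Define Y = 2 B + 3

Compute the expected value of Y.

For Y = 2B + 3:
E[Y] = 2 * E[B] + 3
E[B] = (4 + 10)/2 = 7
E[Y] = 2 * 7 + 3 = 17

17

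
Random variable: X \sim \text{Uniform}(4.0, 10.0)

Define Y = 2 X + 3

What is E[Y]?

For Y = 2X + 3:
E[Y] = 2 * E[X] + 3
E[X] = (4 + 10)/2 = 7
E[Y] = 2 * 7 + 3 = 17

17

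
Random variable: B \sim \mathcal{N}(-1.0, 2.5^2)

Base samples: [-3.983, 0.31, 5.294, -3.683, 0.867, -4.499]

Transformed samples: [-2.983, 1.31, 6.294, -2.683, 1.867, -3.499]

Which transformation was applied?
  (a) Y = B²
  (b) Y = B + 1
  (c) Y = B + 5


Checking option (b) Y = B + 1:
  B = -3.983 -> Y = -2.983 ✓
  B = 0.31 -> Y = 1.31 ✓
  B = 5.294 -> Y = 6.294 ✓
All samples match this transformation.

(b) B + 1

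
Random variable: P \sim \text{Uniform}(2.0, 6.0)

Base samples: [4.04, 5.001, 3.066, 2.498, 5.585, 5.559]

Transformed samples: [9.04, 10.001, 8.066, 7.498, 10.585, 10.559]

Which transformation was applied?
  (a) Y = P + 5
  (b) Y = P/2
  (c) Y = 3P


Checking option (a) Y = P + 5:
  P = 4.04 -> Y = 9.04 ✓
  P = 5.001 -> Y = 10.001 ✓
  P = 3.066 -> Y = 8.066 ✓
All samples match this transformation.

(a) P + 5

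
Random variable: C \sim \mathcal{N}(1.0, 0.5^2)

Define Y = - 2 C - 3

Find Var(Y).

For Y = aC + b: Var(Y) = a² * Var(C)
Var(C) = 0.5^2 = 0.25
Var(Y) = (-2)² * 0.25 = 4 * 0.25 = 1

1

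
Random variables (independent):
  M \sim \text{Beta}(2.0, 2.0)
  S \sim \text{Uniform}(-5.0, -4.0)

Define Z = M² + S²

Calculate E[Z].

E[Z] = E[M²] + E[S²]
E[M²] = Var(M) + E[M]² = 0.05 + 0.25 = 0.3
E[S²] = Var(S) + E[S]² = 0.083333333 + 20.25 = 20.333333
E[Z] = 0.3 + 20.333333 = 20.633333

20.633333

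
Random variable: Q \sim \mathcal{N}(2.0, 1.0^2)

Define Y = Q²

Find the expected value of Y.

E[Q²] = Var(Q) + (E[Q])² = 1 + 4 = 5

5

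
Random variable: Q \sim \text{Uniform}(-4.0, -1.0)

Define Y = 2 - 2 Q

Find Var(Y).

For Y = aQ + b: Var(Y) = a² * Var(Q)
Var(Q) = (-1 + 4)^2/12 = 0.75
Var(Y) = (-2)² * 0.75 = 4 * 0.75 = 3

3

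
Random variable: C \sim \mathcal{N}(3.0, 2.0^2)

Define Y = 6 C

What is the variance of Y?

For Y = aC + b: Var(Y) = a² * Var(C)
Var(C) = 2.0^2 = 4
Var(Y) = 6² * 4 = 36 * 4 = 144

144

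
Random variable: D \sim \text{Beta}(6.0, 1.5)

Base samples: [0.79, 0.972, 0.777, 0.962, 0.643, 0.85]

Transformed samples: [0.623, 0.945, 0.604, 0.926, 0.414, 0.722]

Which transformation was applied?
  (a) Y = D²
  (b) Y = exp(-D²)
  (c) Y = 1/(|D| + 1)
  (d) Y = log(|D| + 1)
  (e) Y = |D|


Checking option (a) Y = D²:
  D = 0.79 -> Y = 0.623 ✓
  D = 0.972 -> Y = 0.945 ✓
  D = 0.777 -> Y = 0.604 ✓
All samples match this transformation.

(a) D²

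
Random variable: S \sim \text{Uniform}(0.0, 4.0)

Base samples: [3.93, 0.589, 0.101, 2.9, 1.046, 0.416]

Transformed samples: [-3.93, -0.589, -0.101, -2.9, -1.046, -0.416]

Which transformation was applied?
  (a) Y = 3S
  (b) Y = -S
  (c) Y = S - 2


Checking option (b) Y = -S:
  S = 3.93 -> Y = -3.93 ✓
  S = 0.589 -> Y = -0.589 ✓
  S = 0.101 -> Y = -0.101 ✓
All samples match this transformation.

(b) -S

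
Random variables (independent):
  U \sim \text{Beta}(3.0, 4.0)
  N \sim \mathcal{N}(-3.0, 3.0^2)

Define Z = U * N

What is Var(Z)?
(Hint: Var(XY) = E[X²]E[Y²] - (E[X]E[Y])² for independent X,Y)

Var(XY) = E[X²]E[Y²] - (E[X]E[Y])²
E[U] = 0.42857143, Var(U) = 0.030612245
E[N] = -3, Var(N) = 9
E[U²] = 0.030612245 + 0.42857143² = 0.21428571
E[N²] = 9 + (-3)² = 18
Var(Z) = 0.21428571*18 - (0.42857143*(-3))²
= 3.8571429 - 1.6530612 = 2.2040816

2.2040816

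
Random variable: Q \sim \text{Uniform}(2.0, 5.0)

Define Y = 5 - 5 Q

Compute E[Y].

For Y = -5Q + 5:
E[Y] = -5 * E[Q] + 5
E[Q] = (2 + 5)/2 = 3.5
E[Y] = -5 * 3.5 + 5 = -12.5

-12.5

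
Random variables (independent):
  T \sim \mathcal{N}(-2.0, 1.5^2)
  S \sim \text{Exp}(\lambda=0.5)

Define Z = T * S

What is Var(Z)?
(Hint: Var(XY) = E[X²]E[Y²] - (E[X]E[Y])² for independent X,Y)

Var(XY) = E[X²]E[Y²] - (E[X]E[Y])²
E[T] = -2, Var(T) = 2.25
E[S] = 2, Var(S) = 4
E[T²] = 2.25 + (-2)² = 6.25
E[S²] = 4 + 2² = 8
Var(Z) = 6.25*8 - (-2*2)²
= 50 - 16 = 34

34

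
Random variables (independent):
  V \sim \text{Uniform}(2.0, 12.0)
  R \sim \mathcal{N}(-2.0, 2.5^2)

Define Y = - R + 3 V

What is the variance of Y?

For independent RVs: Var(aX + bY) = a²Var(X) + b²Var(Y)
Var(V) = 8.3333333
Var(R) = 6.25
Var(Y) = 3²*8.3333333 + (-1)²*6.25
= 9*8.3333333 + 1*6.25 = 81.25

81.25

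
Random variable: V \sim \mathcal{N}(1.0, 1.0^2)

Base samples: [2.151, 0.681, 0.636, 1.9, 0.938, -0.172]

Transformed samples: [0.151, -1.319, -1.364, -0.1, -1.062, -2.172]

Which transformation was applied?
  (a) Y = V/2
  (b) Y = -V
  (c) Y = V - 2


Checking option (c) Y = V - 2:
  V = 2.151 -> Y = 0.151 ✓
  V = 0.681 -> Y = -1.319 ✓
  V = 0.636 -> Y = -1.364 ✓
All samples match this transformation.

(c) V - 2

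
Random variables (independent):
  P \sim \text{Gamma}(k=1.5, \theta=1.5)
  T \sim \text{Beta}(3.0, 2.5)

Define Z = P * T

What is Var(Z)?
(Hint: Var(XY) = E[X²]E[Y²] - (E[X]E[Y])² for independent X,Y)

Var(XY) = E[X²]E[Y²] - (E[X]E[Y])²
E[P] = 2.25, Var(P) = 3.375
E[T] = 0.54545455, Var(T) = 0.038143675
E[P²] = 3.375 + 2.25² = 8.4375
E[T²] = 0.038143675 + 0.54545455² = 0.33566434
Var(Z) = 8.4375*0.33566434 - (2.25*0.54545455)²
= 2.8321678 - 1.5061983 = 1.3259695

1.3259695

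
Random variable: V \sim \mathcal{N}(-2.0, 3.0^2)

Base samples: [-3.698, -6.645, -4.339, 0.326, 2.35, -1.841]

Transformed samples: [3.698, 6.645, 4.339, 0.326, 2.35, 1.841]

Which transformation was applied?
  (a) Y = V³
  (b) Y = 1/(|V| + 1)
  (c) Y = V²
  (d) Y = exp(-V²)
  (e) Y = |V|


Checking option (e) Y = |V|:
  V = -3.698 -> Y = 3.698 ✓
  V = -6.645 -> Y = 6.645 ✓
  V = -4.339 -> Y = 4.339 ✓
All samples match this transformation.

(e) |V|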